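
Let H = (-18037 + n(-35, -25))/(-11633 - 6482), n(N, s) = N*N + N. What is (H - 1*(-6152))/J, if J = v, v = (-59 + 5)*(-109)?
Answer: 111460327/106624890 ≈ 1.0453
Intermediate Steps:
n(N, s) = N + N² (n(N, s) = N² + N = N + N²)
H = 16847/18115 (H = (-18037 - 35*(1 - 35))/(-11633 - 6482) = (-18037 - 35*(-34))/(-18115) = (-18037 + 1190)*(-1/18115) = -16847*(-1/18115) = 16847/18115 ≈ 0.93000)
v = 5886 (v = -54*(-109) = 5886)
J = 5886
(H - 1*(-6152))/J = (16847/18115 - 1*(-6152))/5886 = (16847/18115 + 6152)*(1/5886) = (111460327/18115)*(1/5886) = 111460327/106624890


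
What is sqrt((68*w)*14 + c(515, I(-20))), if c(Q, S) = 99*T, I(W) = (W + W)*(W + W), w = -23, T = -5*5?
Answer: I*sqrt(24371) ≈ 156.11*I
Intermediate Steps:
T = -25
I(W) = 4*W**2 (I(W) = (2*W)*(2*W) = 4*W**2)
c(Q, S) = -2475 (c(Q, S) = 99*(-25) = -2475)
sqrt((68*w)*14 + c(515, I(-20))) = sqrt((68*(-23))*14 - 2475) = sqrt(-1564*14 - 2475) = sqrt(-21896 - 2475) = sqrt(-24371) = I*sqrt(24371)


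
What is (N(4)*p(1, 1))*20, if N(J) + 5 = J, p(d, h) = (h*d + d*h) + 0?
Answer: -40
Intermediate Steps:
p(d, h) = 2*d*h (p(d, h) = (d*h + d*h) + 0 = 2*d*h + 0 = 2*d*h)
N(J) = -5 + J
(N(4)*p(1, 1))*20 = ((-5 + 4)*(2*1*1))*20 = -1*2*20 = -2*20 = -40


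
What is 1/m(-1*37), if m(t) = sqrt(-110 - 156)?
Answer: -I*sqrt(266)/266 ≈ -0.061314*I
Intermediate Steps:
m(t) = I*sqrt(266) (m(t) = sqrt(-266) = I*sqrt(266))
1/m(-1*37) = 1/(I*sqrt(266)) = -I*sqrt(266)/266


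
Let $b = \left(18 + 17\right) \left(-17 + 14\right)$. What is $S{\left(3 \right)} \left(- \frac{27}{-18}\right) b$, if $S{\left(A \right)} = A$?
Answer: $- \frac{945}{2} \approx -472.5$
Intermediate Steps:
$b = -105$ ($b = 35 \left(-3\right) = -105$)
$S{\left(3 \right)} \left(- \frac{27}{-18}\right) b = 3 \left(- \frac{27}{-18}\right) \left(-105\right) = 3 \left(\left(-27\right) \left(- \frac{1}{18}\right)\right) \left(-105\right) = 3 \cdot \frac{3}{2} \left(-105\right) = \frac{9}{2} \left(-105\right) = - \frac{945}{2}$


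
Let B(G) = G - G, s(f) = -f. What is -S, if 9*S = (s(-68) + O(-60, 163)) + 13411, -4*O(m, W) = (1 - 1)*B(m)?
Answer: -4493/3 ≈ -1497.7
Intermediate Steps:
B(G) = 0
O(m, W) = 0 (O(m, W) = -(1 - 1)*0/4 = -0*0 = -¼*0 = 0)
S = 4493/3 (S = ((-1*(-68) + 0) + 13411)/9 = ((68 + 0) + 13411)/9 = (68 + 13411)/9 = (⅑)*13479 = 4493/3 ≈ 1497.7)
-S = -1*4493/3 = -4493/3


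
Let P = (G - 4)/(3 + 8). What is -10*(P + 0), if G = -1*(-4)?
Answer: 0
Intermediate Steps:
G = 4
P = 0 (P = (4 - 4)/(3 + 8) = 0/11 = 0*(1/11) = 0)
-10*(P + 0) = -10*(0 + 0) = -10*0 = 0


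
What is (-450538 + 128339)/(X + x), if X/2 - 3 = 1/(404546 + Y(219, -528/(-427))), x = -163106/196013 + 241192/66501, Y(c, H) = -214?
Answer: -849073640024803436442/23176407875062201 ≈ -36635.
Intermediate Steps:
x = 36430055390/13035060513 (x = -163106*1/196013 + 241192*(1/66501) = -163106/196013 + 241192/66501 = 36430055390/13035060513 ≈ 2.7948)
X = 1212997/202166 (X = 6 + 2/(404546 - 214) = 6 + 2/404332 = 6 + 2*(1/404332) = 6 + 1/202166 = 1212997/202166 ≈ 6.0000)
(-450538 + 128339)/(X + x) = (-450538 + 128339)/(1212997/202166 + 36430055390/13035060513) = -322199/23176407875062201/2635246043671158 = -322199*2635246043671158/23176407875062201 = -849073640024803436442/23176407875062201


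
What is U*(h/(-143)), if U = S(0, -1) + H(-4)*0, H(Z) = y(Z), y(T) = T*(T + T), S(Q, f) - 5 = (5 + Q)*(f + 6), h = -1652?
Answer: 49560/143 ≈ 346.57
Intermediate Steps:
S(Q, f) = 5 + (5 + Q)*(6 + f) (S(Q, f) = 5 + (5 + Q)*(f + 6) = 5 + (5 + Q)*(6 + f))
y(T) = 2*T**2 (y(T) = T*(2*T) = 2*T**2)
H(Z) = 2*Z**2
U = 30 (U = (35 + 5*(-1) + 6*0 + 0*(-1)) + (2*(-4)**2)*0 = (35 - 5 + 0 + 0) + (2*16)*0 = 30 + 32*0 = 30 + 0 = 30)
U*(h/(-143)) = 30*(-1652/(-143)) = 30*(-1652*(-1/143)) = 30*(1652/143) = 49560/143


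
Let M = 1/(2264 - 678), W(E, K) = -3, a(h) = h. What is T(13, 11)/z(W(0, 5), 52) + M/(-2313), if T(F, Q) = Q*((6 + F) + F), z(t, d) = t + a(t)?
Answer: -215213857/3668418 ≈ -58.667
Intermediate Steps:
M = 1/1586 ≈ 0.00063052
z(t, d) = 2*t (z(t, d) = t + t = 2*t)
T(F, Q) = Q*(6 + 2*F)
T(13, 11)/z(W(0, 5), 52) + M/(-2313) = (2*11*(3 + 13))/((2*(-3))) + (1/1586)/(-2313) = (2*11*16)/(-6) + (1/1586)*(-1/2313) = 352*(-⅙) - 1/3668418 = -176/3 - 1/3668418 = -215213857/3668418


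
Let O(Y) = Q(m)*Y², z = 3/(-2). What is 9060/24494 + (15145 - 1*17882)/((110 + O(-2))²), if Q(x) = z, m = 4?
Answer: 15476441/132463552 ≈ 0.11684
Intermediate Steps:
z = -3/2 (z = 3*(-½) = -3/2 ≈ -1.5000)
Q(x) = -3/2
O(Y) = -3*Y²/2
9060/24494 + (15145 - 1*17882)/((110 + O(-2))²) = 9060/24494 + (15145 - 1*17882)/((110 - 3/2*(-2)²)²) = 9060*(1/24494) + (15145 - 17882)/((110 - 3/2*4)²) = 4530/12247 - 2737/(110 - 6)² = 4530/12247 - 2737/(104²) = 4530/12247 - 2737/10816 = 15476441/132463552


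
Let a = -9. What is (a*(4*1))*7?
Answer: -252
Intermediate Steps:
(a*(4*1))*7 = -36*7 = -252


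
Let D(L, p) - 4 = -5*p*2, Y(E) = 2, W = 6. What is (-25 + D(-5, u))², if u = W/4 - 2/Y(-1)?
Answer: 676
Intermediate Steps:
u = ½ (u = 6/4 - 2/2 = 6*(¼) - 2*½ = 3/2 - 1 = ½ ≈ 0.50000)
D(L, p) = 4 - 10*p (D(L, p) = 4 - 5*p*2 = 4 - 10*p)
(-25 + D(-5, u))² = (-25 + (4 - 10*½))² = (-25 + (4 - 5))² = (-25 - 1)² = (-26)² = 676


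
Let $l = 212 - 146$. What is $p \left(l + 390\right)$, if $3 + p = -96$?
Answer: $-45144$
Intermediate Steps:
$l = 66$
$p = -99$ ($p = -3 - 96 = -99$)
$p \left(l + 390\right) = - 99 \left(66 + 390\right) = \left(-99\right) 456 = -45144$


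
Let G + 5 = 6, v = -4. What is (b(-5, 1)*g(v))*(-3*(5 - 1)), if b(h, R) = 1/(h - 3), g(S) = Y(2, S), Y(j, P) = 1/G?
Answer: 3/2 ≈ 1.5000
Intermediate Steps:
G = 1 (G = -5 + 6 = 1)
Y(j, P) = 1 (Y(j, P) = 1/1 = 1)
g(S) = 1
b(h, R) = 1/(-3 + h)
(b(-5, 1)*g(v))*(-3*(5 - 1)) = (1/(-3 - 5))*(-3*(5 - 1)) = (1/(-8))*(-3*4) = -⅛*1*(-12) = -⅛*(-12) = 3/2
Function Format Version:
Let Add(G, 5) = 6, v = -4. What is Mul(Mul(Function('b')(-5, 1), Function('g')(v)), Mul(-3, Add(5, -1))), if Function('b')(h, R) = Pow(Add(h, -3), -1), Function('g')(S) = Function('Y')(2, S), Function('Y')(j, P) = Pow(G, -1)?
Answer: Rational(3, 2) ≈ 1.5000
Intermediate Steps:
G = 1 (G = Add(-5, 6) = 1)
Function('Y')(j, P) = 1 (Function('Y')(j, P) = Pow(1, -1) = 1)
Function('g')(S) = 1
Function('b')(h, R) = Pow(Add(-3, h), -1)
Mul(Mul(Function('b')(-5, 1), Function('g')(v)), Mul(-3, Add(5, -1))) = Mul(Mul(Pow(Add(-3, -5), -1), 1), Mul(-3, Add(5, -1))) = Mul(Mul(Pow(-8, -1), 1), Mul(-3, 4)) = Mul(Mul(Rational(-1, 8), 1), -12) = Mul(Rational(-1, 8), -12) = Rational(3, 2)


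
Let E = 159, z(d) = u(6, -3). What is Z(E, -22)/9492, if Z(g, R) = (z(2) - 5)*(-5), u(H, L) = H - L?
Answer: -5/2373 ≈ -0.0021070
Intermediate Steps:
z(d) = 9 (z(d) = 6 - 1*(-3) = 6 + 3 = 9)
Z(g, R) = -20 (Z(g, R) = (9 - 5)*(-5) = 4*(-5) = -20)
Z(E, -22)/9492 = -20/9492 = -20*1/9492 = -5/2373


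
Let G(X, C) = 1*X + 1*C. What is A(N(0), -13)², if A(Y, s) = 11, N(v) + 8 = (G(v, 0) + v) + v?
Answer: 121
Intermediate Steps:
G(X, C) = C + X (G(X, C) = X + C = C + X)
N(v) = -8 + 3*v (N(v) = -8 + (((0 + v) + v) + v) = -8 + ((v + v) + v) = -8 + (2*v + v) = -8 + 3*v)
A(N(0), -13)² = 11² = 121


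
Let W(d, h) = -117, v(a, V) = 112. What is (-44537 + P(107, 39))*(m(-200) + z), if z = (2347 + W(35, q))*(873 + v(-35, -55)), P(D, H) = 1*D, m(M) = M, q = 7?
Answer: -97583830500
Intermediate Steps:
P(D, H) = D
z = 2196550 (z = (2347 - 117)*(873 + 112) = 2230*985 = 2196550)
(-44537 + P(107, 39))*(m(-200) + z) = (-44537 + 107)*(-200 + 2196550) = -44430*2196350 = -97583830500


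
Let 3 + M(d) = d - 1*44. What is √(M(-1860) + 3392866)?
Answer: √3390959 ≈ 1841.5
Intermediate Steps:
M(d) = -47 + d (M(d) = -3 + (d - 1*44) = -3 + (d - 44) = -3 + (-44 + d) = -47 + d)
√(M(-1860) + 3392866) = √((-47 - 1860) + 3392866) = √(-1907 + 3392866) = √3390959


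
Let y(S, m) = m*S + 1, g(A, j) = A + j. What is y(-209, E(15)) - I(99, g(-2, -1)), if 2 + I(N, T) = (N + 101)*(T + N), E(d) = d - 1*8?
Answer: -20660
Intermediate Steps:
E(d) = -8 + d (E(d) = d - 8 = -8 + d)
I(N, T) = -2 + (101 + N)*(N + T) (I(N, T) = -2 + (N + 101)*(T + N) = -2 + (101 + N)*(N + T))
y(S, m) = 1 + S*m (y(S, m) = S*m + 1 = 1 + S*m)
y(-209, E(15)) - I(99, g(-2, -1)) = (1 - 209*(-8 + 15)) - (-2 + 99² + 101*99 + 101*(-2 - 1) + 99*(-2 - 1)) = (1 - 209*7) - (-2 + 9801 + 9999 + 101*(-3) + 99*(-3)) = (1 - 1463) - (-2 + 9801 + 9999 - 303 - 297) = -1462 - 1*19198 = -1462 - 19198 = -20660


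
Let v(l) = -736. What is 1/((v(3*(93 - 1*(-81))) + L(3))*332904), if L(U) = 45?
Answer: -1/230036664 ≈ -4.3471e-9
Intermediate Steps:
1/((v(3*(93 - 1*(-81))) + L(3))*332904) = 1/((-736 + 45)*332904) = (1/332904)/(-691) = -1/691*1/332904 = -1/230036664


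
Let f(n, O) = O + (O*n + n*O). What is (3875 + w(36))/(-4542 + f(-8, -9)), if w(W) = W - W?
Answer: -3875/4407 ≈ -0.87928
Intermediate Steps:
w(W) = 0
f(n, O) = O + 2*O*n (f(n, O) = O + (O*n + O*n) = O + 2*O*n)
(3875 + w(36))/(-4542 + f(-8, -9)) = (3875 + 0)/(-4542 - 9*(1 + 2*(-8))) = 3875/(-4542 - 9*(1 - 16)) = 3875/(-4542 - 9*(-15)) = 3875/(-4542 + 135) = 3875/(-4407) = 3875*(-1/4407) = -3875/4407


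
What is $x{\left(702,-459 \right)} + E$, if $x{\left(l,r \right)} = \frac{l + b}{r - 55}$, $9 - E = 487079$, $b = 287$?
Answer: $- \frac{250354969}{514} \approx -4.8707 \cdot 10^{5}$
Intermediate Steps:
$E = -487070$ ($E = 9 - 487079 = -487070$)
$x{\left(l,r \right)} = \frac{287 + l}{-55 + r}$ ($x{\left(l,r \right)} = \frac{l + 287}{r - 55} = \frac{287 + l}{-55 + r}$)
$x{\left(702,-459 \right)} + E = \frac{287 + 702}{-55 - 459} - 487070 = \frac{1}{-514} \cdot 989 - 487070 = \left(- \frac{1}{514}\right) 989 - 487070 = - \frac{989}{514} - 487070 = - \frac{250354969}{514}$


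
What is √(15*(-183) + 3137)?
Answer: 14*√2 ≈ 19.799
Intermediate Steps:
√(15*(-183) + 3137) = √(-2745 + 3137) = √392 = 14*√2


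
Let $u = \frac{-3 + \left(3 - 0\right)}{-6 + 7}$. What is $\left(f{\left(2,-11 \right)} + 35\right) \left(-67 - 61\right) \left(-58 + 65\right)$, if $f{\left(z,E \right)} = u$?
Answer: $-31360$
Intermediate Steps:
$u = 0$ ($u = \frac{-3 + \left(3 + 0\right)}{1} = \left(-3 + 3\right) 1 = 0 \cdot 1 = 0$)
$f{\left(z,E \right)} = 0$
$\left(f{\left(2,-11 \right)} + 35\right) \left(-67 - 61\right) \left(-58 + 65\right) = \left(0 + 35\right) \left(-67 - 61\right) \left(-58 + 65\right) = 35 \left(\left(-128\right) 7\right) = 35 \left(-896\right) = -31360$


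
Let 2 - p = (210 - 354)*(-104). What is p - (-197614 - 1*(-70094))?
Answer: 112546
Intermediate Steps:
p = -14974 (p = 2 - (210 - 354)*(-104) = 2 - (-144)*(-104) = 2 - 1*14976 = 2 - 14976 = -14974)
p - (-197614 - 1*(-70094)) = -14974 - (-197614 - 1*(-70094)) = -14974 - (-197614 + 70094) = -14974 - 1*(-127520) = -14974 + 127520 = 112546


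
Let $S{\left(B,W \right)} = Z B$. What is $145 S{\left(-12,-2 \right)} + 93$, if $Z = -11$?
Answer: $19233$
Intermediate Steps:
$S{\left(B,W \right)} = - 11 B$
$145 S{\left(-12,-2 \right)} + 93 = 145 \left(\left(-11\right) \left(-12\right)\right) + 93 = 145 \cdot 132 + 93 = 19140 + 93 = 19233$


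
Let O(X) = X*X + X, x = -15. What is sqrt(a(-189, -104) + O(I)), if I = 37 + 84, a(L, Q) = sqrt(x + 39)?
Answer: sqrt(14762 + 2*sqrt(6)) ≈ 121.52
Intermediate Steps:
a(L, Q) = 2*sqrt(6) (a(L, Q) = sqrt(-15 + 39) = sqrt(24) = 2*sqrt(6))
I = 121
O(X) = X + X**2 (O(X) = X**2 + X = X + X**2)
sqrt(a(-189, -104) + O(I)) = sqrt(2*sqrt(6) + 121*(1 + 121)) = sqrt(2*sqrt(6) + 121*122) = sqrt(2*sqrt(6) + 14762) = sqrt(14762 + 2*sqrt(6))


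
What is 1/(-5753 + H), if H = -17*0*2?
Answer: -1/5753 ≈ -0.00017382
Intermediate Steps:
H = 0 (H = 0*2 = 0)
1/(-5753 + H) = 1/(-5753 + 0) = 1/(-5753) = -1/5753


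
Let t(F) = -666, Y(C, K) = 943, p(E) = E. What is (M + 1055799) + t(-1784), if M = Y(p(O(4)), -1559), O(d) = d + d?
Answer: 1056076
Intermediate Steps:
O(d) = 2*d
M = 943
(M + 1055799) + t(-1784) = (943 + 1055799) - 666 = 1056742 - 666 = 1056076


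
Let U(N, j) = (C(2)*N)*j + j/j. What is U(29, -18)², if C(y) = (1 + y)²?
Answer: 22061809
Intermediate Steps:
U(N, j) = 1 + 9*N*j (U(N, j) = ((1 + 2)²*N)*j + j/j = (3²*N)*j + 1 = (9*N)*j + 1 = 9*N*j + 1 = 1 + 9*N*j)
U(29, -18)² = (1 + 9*29*(-18))² = (1 - 4698)² = (-4697)² = 22061809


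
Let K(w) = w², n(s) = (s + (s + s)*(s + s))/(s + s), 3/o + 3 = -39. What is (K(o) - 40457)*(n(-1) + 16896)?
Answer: -38276039217/56 ≈ -6.8350e+8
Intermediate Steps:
o = -1/14 (o = 3/(-3 - 39) = 3/(-42) = 3*(-1/42) = -1/14 ≈ -0.071429)
n(s) = (s + 4*s²)/(2*s) (n(s) = (s + (2*s)*(2*s))/((2*s)) = (s + 4*s²)*(1/(2*s)) = (s + 4*s²)/(2*s))
(K(o) - 40457)*(n(-1) + 16896) = ((-1/14)² - 40457)*((½ + 2*(-1)) + 16896) = (1/196 - 40457)*((½ - 2) + 16896) = -7929571*(-3/2 + 16896)/196 = -7929571/196*33789/2 = -38276039217/56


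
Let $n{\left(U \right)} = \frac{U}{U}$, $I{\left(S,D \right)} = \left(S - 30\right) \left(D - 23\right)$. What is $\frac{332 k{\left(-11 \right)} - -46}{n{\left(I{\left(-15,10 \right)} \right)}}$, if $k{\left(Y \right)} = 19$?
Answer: $6354$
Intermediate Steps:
$I{\left(S,D \right)} = \left(-30 + S\right) \left(-23 + D\right)$
$n{\left(U \right)} = 1$
$\frac{332 k{\left(-11 \right)} - -46}{n{\left(I{\left(-15,10 \right)} \right)}} = \frac{332 \cdot 19 - -46}{1} = \left(6308 + 46\right) 1 = 6354 \cdot 1 = 6354$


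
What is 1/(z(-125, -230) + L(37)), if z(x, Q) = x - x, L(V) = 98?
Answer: 1/98 ≈ 0.010204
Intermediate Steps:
z(x, Q) = 0
1/(z(-125, -230) + L(37)) = 1/(0 + 98) = 1/98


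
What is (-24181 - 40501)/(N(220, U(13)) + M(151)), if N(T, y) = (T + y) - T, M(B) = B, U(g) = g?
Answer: -32341/82 ≈ -394.40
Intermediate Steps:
N(T, y) = y
(-24181 - 40501)/(N(220, U(13)) + M(151)) = (-24181 - 40501)/(13 + 151) = -64682/164 = -64682*1/164 = -32341/82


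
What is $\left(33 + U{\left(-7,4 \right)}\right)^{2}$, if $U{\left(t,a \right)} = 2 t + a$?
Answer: $529$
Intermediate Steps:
$U{\left(t,a \right)} = a + 2 t$
$\left(33 + U{\left(-7,4 \right)}\right)^{2} = \left(33 + \left(4 + 2 \left(-7\right)\right)\right)^{2} = \left(33 + \left(4 - 14\right)\right)^{2} = \left(33 - 10\right)^{2} = 23^{2} = 529$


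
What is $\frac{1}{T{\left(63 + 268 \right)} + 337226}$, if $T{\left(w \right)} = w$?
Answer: $\frac{1}{337557} \approx 2.9625 \cdot 10^{-6}$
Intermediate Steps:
$\frac{1}{T{\left(63 + 268 \right)} + 337226} = \frac{1}{\left(63 + 268\right) + 337226} = \frac{1}{331 + 337226} = \frac{1}{337557}$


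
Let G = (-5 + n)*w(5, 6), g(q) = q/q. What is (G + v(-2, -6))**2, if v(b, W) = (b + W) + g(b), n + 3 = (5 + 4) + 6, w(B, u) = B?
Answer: 784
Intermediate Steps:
g(q) = 1
n = 12 (n = -3 + ((5 + 4) + 6) = -3 + (9 + 6) = -3 + 15 = 12)
v(b, W) = 1 + W + b (v(b, W) = (b + W) + 1 = (W + b) + 1 = 1 + W + b)
G = 35 (G = (-5 + 12)*5 = 7*5 = 35)
(G + v(-2, -6))**2 = (35 + (1 - 6 - 2))**2 = (35 - 7)**2 = 28**2 = 784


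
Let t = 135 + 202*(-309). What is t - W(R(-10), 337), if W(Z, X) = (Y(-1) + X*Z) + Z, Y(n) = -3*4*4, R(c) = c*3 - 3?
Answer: -51081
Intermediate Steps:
R(c) = -3 + 3*c (R(c) = 3*c - 3 = -3 + 3*c)
Y(n) = -48 (Y(n) = -12*4 = -48)
t = -62283 (t = 135 - 62418 = -62283)
W(Z, X) = -48 + Z + X*Z (W(Z, X) = (-48 + X*Z) + Z = -48 + Z + X*Z)
t - W(R(-10), 337) = -62283 - (-48 + (-3 + 3*(-10)) + 337*(-3 + 3*(-10))) = -62283 - (-48 + (-3 - 30) + 337*(-3 - 30)) = -62283 - (-48 - 33 + 337*(-33)) = -62283 - (-48 - 33 - 11121) = -62283 - 1*(-11202) = -62283 + 11202 = -51081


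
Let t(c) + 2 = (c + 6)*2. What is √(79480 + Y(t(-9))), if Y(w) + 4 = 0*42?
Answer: 2*√19869 ≈ 281.92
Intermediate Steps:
t(c) = 10 + 2*c (t(c) = -2 + (c + 6)*2 = -2 + (6 + c)*2 = -2 + (12 + 2*c) = 10 + 2*c)
Y(w) = -4 (Y(w) = -4 + 0*42 = -4 + 0 = -4)
√(79480 + Y(t(-9))) = √(79480 - 4) = √79476 = 2*√19869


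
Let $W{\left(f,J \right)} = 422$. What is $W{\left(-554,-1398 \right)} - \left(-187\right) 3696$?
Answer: $691574$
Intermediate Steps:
$W{\left(-554,-1398 \right)} - \left(-187\right) 3696 = 422 - \left(-187\right) 3696 = 422 - -691152 = 422 + 691152 = 691574$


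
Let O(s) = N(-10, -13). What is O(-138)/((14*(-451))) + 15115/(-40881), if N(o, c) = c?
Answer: -94904657/258122634 ≈ -0.36767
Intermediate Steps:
O(s) = -13
O(-138)/((14*(-451))) + 15115/(-40881) = -13/(14*(-451)) + 15115/(-40881) = -13/(-6314) + 15115*(-1/40881) = -13*(-1/6314) - 15115/40881 = 13/6314 - 15115/40881 = -94904657/258122634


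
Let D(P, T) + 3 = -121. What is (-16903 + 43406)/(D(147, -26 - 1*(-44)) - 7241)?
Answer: -26503/7365 ≈ -3.5985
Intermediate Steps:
D(P, T) = -124 (D(P, T) = -3 - 121 = -124)
(-16903 + 43406)/(D(147, -26 - 1*(-44)) - 7241) = (-16903 + 43406)/(-124 - 7241) = 26503/(-7365) = 26503*(-1/7365) = -26503/7365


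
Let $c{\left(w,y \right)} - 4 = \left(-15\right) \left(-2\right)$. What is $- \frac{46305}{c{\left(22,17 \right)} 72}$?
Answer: $- \frac{5145}{272} \approx -18.915$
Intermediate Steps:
$c{\left(w,y \right)} = 34$ ($c{\left(w,y \right)} = 4 - -30 = 4 + 30 = 34$)
$- \frac{46305}{c{\left(22,17 \right)} 72} = - \frac{46305}{34 \cdot 72} = - \frac{46305}{2448} = \left(-46305\right) \frac{1}{2448} = - \frac{5145}{272}$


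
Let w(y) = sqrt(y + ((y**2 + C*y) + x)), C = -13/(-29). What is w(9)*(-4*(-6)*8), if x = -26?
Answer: 192*sqrt(57217)/29 ≈ 1583.7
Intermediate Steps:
C = 13/29 (C = -13*(-1/29) = 13/29 ≈ 0.44828)
w(y) = sqrt(-26 + y**2 + 42*y/29) (w(y) = sqrt(y + ((y**2 + 13*y/29) - 26)) = sqrt(y + (-26 + y**2 + 13*y/29)) = sqrt(-26 + y**2 + 42*y/29))
w(9)*(-4*(-6)*8) = (sqrt(-21866 + 841*9**2 + 1218*9)/29)*(-4*(-6)*8) = (sqrt(-21866 + 841*81 + 10962)/29)*(24*8) = (sqrt(-21866 + 68121 + 10962)/29)*192 = (sqrt(57217)/29)*192 = 192*sqrt(57217)/29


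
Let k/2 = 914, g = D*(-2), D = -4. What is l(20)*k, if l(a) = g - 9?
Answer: -1828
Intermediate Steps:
g = 8 (g = -4*(-2) = 8)
k = 1828 (k = 2*914 = 1828)
l(a) = -1 (l(a) = 8 - 9 = -1)
l(20)*k = -1*1828 = -1828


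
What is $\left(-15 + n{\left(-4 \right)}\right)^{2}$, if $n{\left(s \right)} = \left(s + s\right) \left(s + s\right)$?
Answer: $2401$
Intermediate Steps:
$n{\left(s \right)} = 4 s^{2}$ ($n{\left(s \right)} = 2 s 2 s = 4 s^{2}$)
$\left(-15 + n{\left(-4 \right)}\right)^{2} = \left(-15 + 4 \left(-4\right)^{2}\right)^{2} = \left(-15 + 4 \cdot 16\right)^{2} = \left(-15 + 64\right)^{2} = 49^{2} = 2401$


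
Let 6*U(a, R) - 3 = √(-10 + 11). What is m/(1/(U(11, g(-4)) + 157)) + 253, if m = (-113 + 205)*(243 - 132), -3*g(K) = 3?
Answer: 1610345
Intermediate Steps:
g(K) = -1 (g(K) = -⅓*3 = -1)
m = 10212 (m = 92*111 = 10212)
U(a, R) = ⅔ (U(a, R) = ½ + √(-10 + 11)/6 = ½ + √1/6 = ½ + (⅙)*1 = ½ + ⅙ = ⅔)
m/(1/(U(11, g(-4)) + 157)) + 253 = 10212/(1/(⅔ + 157)) + 253 = 10212/(1/(473/3)) + 253 = 10212/(3/473) + 253 = 10212*(473/3) + 253 = 1610092 + 253 = 1610345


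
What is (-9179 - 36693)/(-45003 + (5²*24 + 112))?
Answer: 45872/44291 ≈ 1.0357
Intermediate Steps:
(-9179 - 36693)/(-45003 + (5²*24 + 112)) = -45872/(-45003 + (25*24 + 112)) = -45872/(-45003 + (600 + 112)) = -45872/(-45003 + 712) = -45872/(-44291) = -45872*(-1/44291) = 45872/44291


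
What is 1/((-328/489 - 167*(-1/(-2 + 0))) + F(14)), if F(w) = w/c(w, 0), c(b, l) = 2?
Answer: -978/75473 ≈ -0.012958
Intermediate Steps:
F(w) = w/2
1/((-328/489 - 167*(-1/(-2 + 0))) + F(14)) = 1/((-328/489 - 167*(-1/(-2 + 0))) + (½)*14) = 1/((-328*1/489 - 167/((-2*(-1)))) + 7) = 1/((-328/489 - 167/2) + 7) = 1/(-82319/978 + 7) = 1/(-75473/978) = -978/75473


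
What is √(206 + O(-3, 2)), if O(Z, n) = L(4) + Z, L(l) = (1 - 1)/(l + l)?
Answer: √203 ≈ 14.248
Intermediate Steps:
L(l) = 0 (L(l) = 0/((2*l)) = 0*(1/(2*l)) = 0)
O(Z, n) = Z (O(Z, n) = 0 + Z = Z)
√(206 + O(-3, 2)) = √(206 - 3) = √203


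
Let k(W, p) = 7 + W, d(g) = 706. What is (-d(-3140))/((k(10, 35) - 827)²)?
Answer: -353/328050 ≈ -0.0010761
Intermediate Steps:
(-d(-3140))/((k(10, 35) - 827)²) = (-1*706)/(((7 + 10) - 827)²) = -706/(17 - 827)² = -706/((-810)²) = -706/656100 = -706*1/656100 = -353/328050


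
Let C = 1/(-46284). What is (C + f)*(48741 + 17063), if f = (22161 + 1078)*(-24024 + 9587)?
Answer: -255456865908311663/11571 ≈ -2.2077e+13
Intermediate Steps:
f = -335501443 (f = 23239*(-14437) = -335501443)
C = -1/46284 ≈ -2.1606e-5
(C + f)*(48741 + 17063) = (-1/46284 - 335501443)*(48741 + 17063) = -15528348787813/46284*65804 = -255456865908311663/11571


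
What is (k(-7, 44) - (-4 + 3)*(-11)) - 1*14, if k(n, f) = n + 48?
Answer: 16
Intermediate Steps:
k(n, f) = 48 + n
(k(-7, 44) - (-4 + 3)*(-11)) - 1*14 = ((48 - 7) - (-4 + 3)*(-11)) - 1*14 = (41 - (-1)*(-11)) - 14 = (41 - 1*11) - 14 = (41 - 11) - 14 = 30 - 14 = 16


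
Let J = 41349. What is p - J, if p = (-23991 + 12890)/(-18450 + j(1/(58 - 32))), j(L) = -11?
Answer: -763332788/18461 ≈ -41348.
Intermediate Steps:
p = 11101/18461 (p = (-23991 + 12890)/(-18450 - 11) = -11101/(-18461) = -11101*(-1/18461) = 11101/18461 ≈ 0.60132)
p - J = 11101/18461 - 1*41349 = 11101/18461 - 41349 = -763332788/18461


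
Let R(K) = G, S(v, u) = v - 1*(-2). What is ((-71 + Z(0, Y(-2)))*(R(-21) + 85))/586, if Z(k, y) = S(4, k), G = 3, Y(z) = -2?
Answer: -2860/293 ≈ -9.7611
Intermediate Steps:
S(v, u) = 2 + v (S(v, u) = v + 2 = 2 + v)
R(K) = 3
Z(k, y) = 6 (Z(k, y) = 2 + 4 = 6)
((-71 + Z(0, Y(-2)))*(R(-21) + 85))/586 = ((-71 + 6)*(3 + 85))/586 = -65*88*(1/586) = -5720*1/586 = -2860/293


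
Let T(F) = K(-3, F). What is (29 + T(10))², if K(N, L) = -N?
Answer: 1024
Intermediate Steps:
T(F) = 3 (T(F) = -1*(-3) = 3)
(29 + T(10))² = (29 + 3)² = 32² = 1024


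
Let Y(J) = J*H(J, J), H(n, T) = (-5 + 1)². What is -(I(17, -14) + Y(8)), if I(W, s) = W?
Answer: -145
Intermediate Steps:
H(n, T) = 16 (H(n, T) = (-4)² = 16)
Y(J) = 16*J (Y(J) = J*16 = 16*J)
-(I(17, -14) + Y(8)) = -(17 + 16*8) = -(17 + 128) = -1*145 = -145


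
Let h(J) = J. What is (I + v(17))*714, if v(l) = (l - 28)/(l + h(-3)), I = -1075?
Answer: -768111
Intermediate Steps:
v(l) = (-28 + l)/(-3 + l) (v(l) = (l - 28)/(l - 3) = (-28 + l)/(-3 + l))
(I + v(17))*714 = (-1075 + (-28 + 17)/(-3 + 17))*714 = (-1075 - 11/14)*714 = -15061/14*714 = -768111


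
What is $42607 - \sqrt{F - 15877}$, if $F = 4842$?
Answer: $42607 - i \sqrt{11035} \approx 42607.0 - 105.05 i$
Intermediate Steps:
$42607 - \sqrt{F - 15877} = 42607 - \sqrt{4842 - 15877} = 42607 - \sqrt{-11035} = 42607 - i \sqrt{11035}$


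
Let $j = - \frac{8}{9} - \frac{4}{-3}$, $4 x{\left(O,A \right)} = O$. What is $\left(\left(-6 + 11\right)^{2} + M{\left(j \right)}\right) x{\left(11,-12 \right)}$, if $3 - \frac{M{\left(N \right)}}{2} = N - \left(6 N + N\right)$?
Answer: $\frac{1199}{12} \approx 99.917$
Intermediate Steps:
$x{\left(O,A \right)} = \frac{O}{4}$
$j = \frac{4}{9}$ ($j = \left(-8\right) \frac{1}{9} - - \frac{4}{3} = - \frac{8}{9} + \frac{4}{3} = \frac{4}{9} \approx 0.44444$)
$M{\left(N \right)} = 6 + 12 N$ ($M{\left(N \right)} = 6 - 2 \left(N - \left(6 N + N\right)\right) = 6 - 2 \left(N - 7 N\right) = 6 - 2 \left(- 6 N\right) = 6 + 12 N$)
$\left(\left(-6 + 11\right)^{2} + M{\left(j \right)}\right) x{\left(11,-12 \right)} = \left(\left(-6 + 11\right)^{2} + \left(6 + 12 \cdot \frac{4}{9}\right)\right) \frac{1}{4} \cdot 11 = \left(5^{2} + \left(6 + \frac{16}{3}\right)\right) \frac{11}{4} = \left(25 + \frac{34}{3}\right) \frac{11}{4} = \frac{109}{3} \cdot \frac{11}{4} = \frac{1199}{12}$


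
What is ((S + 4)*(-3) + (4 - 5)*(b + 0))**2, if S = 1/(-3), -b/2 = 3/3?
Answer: 81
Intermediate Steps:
b = -2 (b = -2*3/3 = -2*1 = -2)
S = -1/3 ≈ -0.33333
((S + 4)*(-3) + (4 - 5)*(b + 0))**2 = ((-1/3 + 4)*(-3) + (4 - 5)*(-2 + 0))**2 = ((11/3)*(-3) - 1*(-2))**2 = (-11 + 2)**2 = (-9)**2 = 81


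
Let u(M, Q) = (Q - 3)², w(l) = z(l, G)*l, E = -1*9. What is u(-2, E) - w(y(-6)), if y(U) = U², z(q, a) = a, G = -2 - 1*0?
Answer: 216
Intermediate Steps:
G = -2 (G = -2 + 0 = -2)
E = -9
w(l) = -2*l
u(M, Q) = (-3 + Q)²
u(-2, E) - w(y(-6)) = (-3 - 9)² - (-2)*(-6)² = (-12)² - (-2)*36 = 144 - 1*(-72) = 144 + 72 = 216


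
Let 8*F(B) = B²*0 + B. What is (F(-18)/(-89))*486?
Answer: 2187/178 ≈ 12.287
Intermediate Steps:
F(B) = B/8 (F(B) = (B²*0 + B)/8 = (0 + B)/8 = B/8)
(F(-18)/(-89))*486 = (((⅛)*(-18))/(-89))*486 = -9/4*(-1/89)*486 = (9/356)*486 = 2187/178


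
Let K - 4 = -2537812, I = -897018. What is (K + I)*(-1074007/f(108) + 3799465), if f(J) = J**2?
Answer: -25369559432905663/1944 ≈ -1.3050e+13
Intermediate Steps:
K = -2537808 (K = 4 - 2537812 = -2537808)
(K + I)*(-1074007/f(108) + 3799465) = (-2537808 - 897018)*(-1074007/(108**2) + 3799465) = -3434826*(-1074007/11664 + 3799465) = -3434826*44315885753/11664 = -25369559432905663/1944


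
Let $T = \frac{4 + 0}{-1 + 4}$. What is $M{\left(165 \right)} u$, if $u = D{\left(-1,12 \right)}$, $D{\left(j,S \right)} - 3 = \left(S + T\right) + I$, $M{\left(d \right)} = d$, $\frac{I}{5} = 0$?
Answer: $2695$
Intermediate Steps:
$I = 0$ ($I = 5 \cdot 0 = 0$)
$T = \frac{4}{3} \approx 1.3333$
$D{\left(j,S \right)} = \frac{13}{3} + S$ ($D{\left(j,S \right)} = 3 + \left(\left(S + \frac{4}{3}\right) + 0\right) = 3 + \left(\left(\frac{4}{3} + S\right) + 0\right) = 3 + \left(\frac{4}{3} + S\right) = \frac{13}{3} + S$)
$u = \frac{49}{3}$ ($u = \frac{13}{3} + 12 = \frac{49}{3} \approx 16.333$)
$M{\left(165 \right)} u = 165 \cdot \frac{49}{3} = 2695$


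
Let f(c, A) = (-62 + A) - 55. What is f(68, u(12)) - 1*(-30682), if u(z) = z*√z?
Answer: 30565 + 24*√3 ≈ 30607.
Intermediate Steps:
u(z) = z^(3/2)
f(c, A) = -117 + A
f(68, u(12)) - 1*(-30682) = (-117 + 12^(3/2)) - 1*(-30682) = (-117 + 24*√3) + 30682 = 30565 + 24*√3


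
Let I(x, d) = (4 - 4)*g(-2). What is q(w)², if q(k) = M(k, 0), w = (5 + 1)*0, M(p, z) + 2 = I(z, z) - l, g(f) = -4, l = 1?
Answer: 9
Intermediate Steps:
I(x, d) = 0 (I(x, d) = (4 - 4)*(-4) = 0*(-4) = 0)
M(p, z) = -3 (M(p, z) = -2 + (0 - 1*1) = -2 + (0 - 1) = -2 - 1 = -3)
w = 0 (w = 6*0 = 0)
q(k) = -3
q(w)² = (-3)² = 9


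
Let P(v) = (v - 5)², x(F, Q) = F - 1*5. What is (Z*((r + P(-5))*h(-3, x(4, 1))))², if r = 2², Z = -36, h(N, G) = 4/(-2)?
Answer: 56070144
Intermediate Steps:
x(F, Q) = -5 + F (x(F, Q) = F - 5 = -5 + F)
h(N, G) = -2 (h(N, G) = 4*(-½) = -2)
r = 4
P(v) = (-5 + v)²
(Z*((r + P(-5))*h(-3, x(4, 1))))² = (-36*(4 + (-5 - 5)²)*(-2))² = (-36*(4 + (-10)²)*(-2))² = (-36*(4 + 100)*(-2))² = (-3744*(-2))² = (-36*(-208))² = 7488² = 56070144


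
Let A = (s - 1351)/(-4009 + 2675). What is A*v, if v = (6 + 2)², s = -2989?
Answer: 138880/667 ≈ 208.22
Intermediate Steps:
v = 64 (v = 8² = 64)
A = 2170/667 (A = (-2989 - 1351)/(-4009 + 2675) = -4340/(-1334) = -4340*(-1/1334) = 2170/667 ≈ 3.2534)
A*v = (2170/667)*64 = 138880/667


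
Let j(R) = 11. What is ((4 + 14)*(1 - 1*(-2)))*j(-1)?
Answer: 594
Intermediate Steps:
((4 + 14)*(1 - 1*(-2)))*j(-1) = ((4 + 14)*(1 - 1*(-2)))*11 = (18*(1 + 2))*11 = (18*3)*11 = 54*11 = 594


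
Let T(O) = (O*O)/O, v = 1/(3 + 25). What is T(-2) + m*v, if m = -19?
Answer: -75/28 ≈ -2.6786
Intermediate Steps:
v = 1/28 ≈ 0.035714
T(O) = O (T(O) = O²/O = O)
T(-2) + m*v = -2 - 19*1/28 = -2 - 19/28 = -75/28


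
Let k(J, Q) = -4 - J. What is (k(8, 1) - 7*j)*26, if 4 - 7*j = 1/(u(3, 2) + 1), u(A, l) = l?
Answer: -1222/3 ≈ -407.33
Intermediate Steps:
j = 11/21 (j = 4/7 - 1/(7*(2 + 1)) = 4/7 - ⅐/3 = 4/7 - ⅐*⅓ = 4/7 - 1/21 = 11/21 ≈ 0.52381)
(k(8, 1) - 7*j)*26 = ((-4 - 1*8) - 7*11/21)*26 = ((-4 - 8) - 11/3)*26 = (-12 - 11/3)*26 = -47/3*26 = -1222/3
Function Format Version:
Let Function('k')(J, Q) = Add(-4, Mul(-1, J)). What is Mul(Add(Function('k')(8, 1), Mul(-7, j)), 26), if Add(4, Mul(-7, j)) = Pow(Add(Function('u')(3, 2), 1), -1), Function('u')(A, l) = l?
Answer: Rational(-1222, 3) ≈ -407.33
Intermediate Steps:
j = Rational(11, 21) (j = Add(Rational(4, 7), Mul(Rational(-1, 7), Pow(Add(2, 1), -1))) = Add(Rational(4, 7), Mul(Rational(-1, 7), Pow(3, -1))) = Add(Rational(4, 7), Mul(Rational(-1, 7), Rational(1, 3))) = Add(Rational(4, 7), Rational(-1, 21)) = Rational(11, 21) ≈ 0.52381)
Mul(Add(Function('k')(8, 1), Mul(-7, j)), 26) = Mul(Add(Add(-4, Mul(-1, 8)), Mul(-7, Rational(11, 21))), 26) = Mul(Add(Add(-4, -8), Rational(-11, 3)), 26) = Mul(Add(-12, Rational(-11, 3)), 26) = Mul(Rational(-47, 3), 26) = Rational(-1222, 3)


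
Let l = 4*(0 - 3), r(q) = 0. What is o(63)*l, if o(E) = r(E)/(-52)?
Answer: 0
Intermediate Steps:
o(E) = 0 (o(E) = 0/(-52) = 0*(-1/52) = 0)
l = -12 (l = 4*(-3) = -12)
o(63)*l = 0*(-12) = 0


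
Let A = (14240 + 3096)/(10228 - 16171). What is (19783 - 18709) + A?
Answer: 6365446/5943 ≈ 1071.1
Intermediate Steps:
A = -17336/5943 (A = 17336/(-5943) = 17336*(-1/5943) = -17336/5943 ≈ -2.9170)
(19783 - 18709) + A = (19783 - 18709) - 17336/5943 = 1074 - 17336/5943 = 6365446/5943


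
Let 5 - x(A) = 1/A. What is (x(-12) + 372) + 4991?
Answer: 64417/12 ≈ 5368.1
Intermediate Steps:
x(A) = 5 - 1/A
(x(-12) + 372) + 4991 = ((5 - 1/(-12)) + 372) + 4991 = ((5 - 1*(-1/12)) + 372) + 4991 = ((5 + 1/12) + 372) + 4991 = (61/12 + 372) + 4991 = 4525/12 + 4991 = 64417/12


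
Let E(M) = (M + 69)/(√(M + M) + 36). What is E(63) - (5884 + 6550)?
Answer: -807946/65 - 22*√14/65 ≈ -12431.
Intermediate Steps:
E(M) = (69 + M)/(36 + √2*√M) (E(M) = (69 + M)/(√(2*M) + 36) = (69 + M)/(√2*√M + 36) = (69 + M)/(36 + √2*√M))
E(63) - (5884 + 6550) = (69 + 63)/(36 + √2*√63) - (5884 + 6550) = 132/(36 + √2*(3*√7)) - 1*12434 = 132/(36 + 3*√14) - 12434 = -12434 + 132/(36 + 3*√14)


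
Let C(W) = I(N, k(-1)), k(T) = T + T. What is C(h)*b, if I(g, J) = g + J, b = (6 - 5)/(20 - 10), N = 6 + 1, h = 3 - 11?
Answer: ½ ≈ 0.50000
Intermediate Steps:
h = -8
N = 7
k(T) = 2*T
b = ⅒ (b = 1/10 = 1*(⅒) = ⅒ ≈ 0.10000)
I(g, J) = J + g
C(W) = 5 (C(W) = 2*(-1) + 7 = -2 + 7 = 5)
C(h)*b = 5*(⅒) = ½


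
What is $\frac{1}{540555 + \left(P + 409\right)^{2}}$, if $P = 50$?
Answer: $\frac{1}{751236} \approx 1.3311 \cdot 10^{-6}$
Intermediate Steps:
$\frac{1}{540555 + \left(P + 409\right)^{2}} = \frac{1}{540555 + \left(50 + 409\right)^{2}} = \frac{1}{540555 + 459^{2}} = \frac{1}{540555 + 210681} = \frac{1}{751236}$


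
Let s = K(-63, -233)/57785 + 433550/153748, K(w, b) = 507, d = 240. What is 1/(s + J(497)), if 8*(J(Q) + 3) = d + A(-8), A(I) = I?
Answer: 48814990/1407270163 ≈ 0.034688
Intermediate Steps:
J(Q) = 26 (J(Q) = -3 + (240 - 8)/8 = -3 + (⅛)*232 = -3 + 29 = 26)
s = 138080423/48814990 (s = 507/57785 + 433550/153748 = 507*(1/57785) + 433550*(1/153748) = 39/4445 + 216775/76874 = 138080423/48814990 ≈ 2.8286)
1/(s + J(497)) = 1/(138080423/48814990 + 26) = 1/(1407270163/48814990) = 48814990/1407270163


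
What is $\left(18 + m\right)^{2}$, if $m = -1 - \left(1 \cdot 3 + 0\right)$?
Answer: $196$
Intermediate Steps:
$m = -4$ ($m = -1 - \left(3 + 0\right) = -1 - 3 = -4$)
$\left(18 + m\right)^{2} = \left(18 - 4\right)^{2} = 14^{2} = 196$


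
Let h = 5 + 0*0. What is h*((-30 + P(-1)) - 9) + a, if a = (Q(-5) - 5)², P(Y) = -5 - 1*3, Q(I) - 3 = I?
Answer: -186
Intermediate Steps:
Q(I) = 3 + I
P(Y) = -8 (P(Y) = -5 - 3 = -8)
a = 49 (a = ((3 - 5) - 5)² = (-2 - 5)² = (-7)² = 49)
h = 5 (h = 5 + 0 = 5)
h*((-30 + P(-1)) - 9) + a = 5*((-30 - 8) - 9) + 49 = 5*(-38 - 9) + 49 = 5*(-47) + 49 = -235 + 49 = -186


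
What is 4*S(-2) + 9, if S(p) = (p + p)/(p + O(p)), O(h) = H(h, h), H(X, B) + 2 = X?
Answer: 35/3 ≈ 11.667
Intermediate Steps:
H(X, B) = -2 + X
O(h) = -2 + h
S(p) = 2*p/(-2 + 2*p) (S(p) = (p + p)/(p + (-2 + p)) = (2*p)/(-2 + 2*p) = 2*p/(-2 + 2*p))
4*S(-2) + 9 = 4*(-2/(-1 - 2)) + 9 = 4*(-2/(-3)) + 9 = 4*(-2*(-⅓)) + 9 = 4*(⅔) + 9 = 8/3 + 9 = 35/3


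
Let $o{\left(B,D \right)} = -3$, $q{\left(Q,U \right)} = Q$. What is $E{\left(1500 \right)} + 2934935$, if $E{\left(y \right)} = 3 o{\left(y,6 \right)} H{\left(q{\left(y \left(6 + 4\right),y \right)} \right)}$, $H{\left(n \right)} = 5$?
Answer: $2934890$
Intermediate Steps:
$E{\left(y \right)} = -45$ ($E{\left(y \right)} = 3 \left(-3\right) 5 = \left(-9\right) 5 = -45$)
$E{\left(1500 \right)} + 2934935 = -45 + 2934935 = 2934890$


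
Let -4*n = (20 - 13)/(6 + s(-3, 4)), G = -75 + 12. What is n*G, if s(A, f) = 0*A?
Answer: 147/8 ≈ 18.375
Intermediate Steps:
G = -63
s(A, f) = 0
n = -7/24 (n = -(20 - 13)/(4*(6 + 0)) = -7/(4*6) = -¼*7/6 = -7/24 ≈ -0.29167)
n*G = -7/24*(-63) = 147/8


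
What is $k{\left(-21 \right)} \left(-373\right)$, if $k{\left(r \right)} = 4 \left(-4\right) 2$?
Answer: $11936$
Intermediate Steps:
$k{\left(r \right)} = -32$ ($k{\left(r \right)} = \left(-16\right) 2 = -32$)
$k{\left(-21 \right)} \left(-373\right) = \left(-32\right) \left(-373\right) = 11936$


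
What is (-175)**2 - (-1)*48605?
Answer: 79230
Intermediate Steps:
(-175)**2 - (-1)*48605 = 30625 - 1*(-48605) = 30625 + 48605 = 79230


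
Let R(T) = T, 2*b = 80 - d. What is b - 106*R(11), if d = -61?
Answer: -2191/2 ≈ -1095.5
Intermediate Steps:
b = 141/2 (b = (80 - 1*(-61))/2 = (80 + 61)/2 = (½)*141 = 141/2 ≈ 70.500)
b - 106*R(11) = 141/2 - 106*11 = 141/2 - 1166 = -2191/2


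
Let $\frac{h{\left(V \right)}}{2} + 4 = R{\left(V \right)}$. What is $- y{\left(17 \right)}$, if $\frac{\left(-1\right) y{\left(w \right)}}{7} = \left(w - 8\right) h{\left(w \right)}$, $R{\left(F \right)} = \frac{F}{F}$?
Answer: $-378$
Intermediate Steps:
$R{\left(F \right)} = 1$
$h{\left(V \right)} = -6$ ($h{\left(V \right)} = -8 + 2 \cdot 1 = -8 + 2 = -6$)
$y{\left(w \right)} = -336 + 42 w$ ($y{\left(w \right)} = - 7 \left(w - 8\right) \left(-6\right) = - 7 \left(-8 + w\right) \left(-6\right) = - 7 \left(48 - 6 w\right) = -336 + 42 w$)
$- y{\left(17 \right)} = - (-336 + 42 \cdot 17) = - (-336 + 714) = \left(-1\right) 378 = -378$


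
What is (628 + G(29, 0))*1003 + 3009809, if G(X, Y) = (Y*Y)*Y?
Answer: 3639693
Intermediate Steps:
G(X, Y) = Y³ (G(X, Y) = Y²*Y = Y³)
(628 + G(29, 0))*1003 + 3009809 = (628 + 0³)*1003 + 3009809 = (628 + 0)*1003 + 3009809 = 628*1003 + 3009809 = 629884 + 3009809 = 3639693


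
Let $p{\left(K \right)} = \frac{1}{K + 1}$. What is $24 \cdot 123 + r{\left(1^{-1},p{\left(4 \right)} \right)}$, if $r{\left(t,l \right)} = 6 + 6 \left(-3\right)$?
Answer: $2940$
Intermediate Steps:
$p{\left(K \right)} = \frac{1}{1 + K}$
$r{\left(t,l \right)} = -12$ ($r{\left(t,l \right)} = 6 - 18 = -12$)
$24 \cdot 123 + r{\left(1^{-1},p{\left(4 \right)} \right)} = 24 \cdot 123 - 12 = 2952 - 12 = 2940$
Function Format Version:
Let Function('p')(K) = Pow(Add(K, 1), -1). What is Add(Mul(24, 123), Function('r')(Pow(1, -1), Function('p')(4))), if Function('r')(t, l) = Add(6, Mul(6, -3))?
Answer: 2940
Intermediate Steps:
Function('p')(K) = Pow(Add(1, K), -1)
Function('r')(t, l) = -12 (Function('r')(t, l) = Add(6, -18) = -12)
Add(Mul(24, 123), Function('r')(Pow(1, -1), Function('p')(4))) = Add(Mul(24, 123), -12) = Add(2952, -12) = 2940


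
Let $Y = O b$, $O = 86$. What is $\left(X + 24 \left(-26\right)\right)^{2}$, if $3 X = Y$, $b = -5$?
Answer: $\frac{5299204}{9} \approx 5.888 \cdot 10^{5}$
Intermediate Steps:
$Y = -430$ ($Y = 86 \left(-5\right) = -430$)
$X = - \frac{430}{3}$ ($X = \frac{1}{3} \left(-430\right) = - \frac{430}{3} \approx -143.33$)
$\left(X + 24 \left(-26\right)\right)^{2} = \left(- \frac{430}{3} + 24 \left(-26\right)\right)^{2} = \left(- \frac{430}{3} - 624\right)^{2} = \left(- \frac{2302}{3}\right)^{2} = \frac{5299204}{9}$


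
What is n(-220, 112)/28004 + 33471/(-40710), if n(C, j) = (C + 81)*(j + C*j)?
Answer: 11488252203/95003570 ≈ 120.92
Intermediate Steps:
n(C, j) = (81 + C)*(j + C*j)
n(-220, 112)/28004 + 33471/(-40710) = (112*(81 + (-220)² + 82*(-220)))/28004 + 33471/(-40710) = (112*(81 + 48400 - 18040))*(1/28004) + 33471*(-1/40710) = (112*30441)*(1/28004) - 11157/13570 = 3409392*(1/28004) - 11157/13570 = 852348/7001 - 11157/13570 = 11488252203/95003570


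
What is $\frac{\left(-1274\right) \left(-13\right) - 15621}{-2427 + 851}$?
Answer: $- \frac{941}{1576} \approx -0.59708$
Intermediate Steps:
$\frac{\left(-1274\right) \left(-13\right) - 15621}{-2427 + 851} = \frac{16562 - 15621}{-1576} = 941 \left(- \frac{1}{1576}\right) = - \frac{941}{1576}$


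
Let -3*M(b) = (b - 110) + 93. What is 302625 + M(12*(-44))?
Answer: 908420/3 ≈ 3.0281e+5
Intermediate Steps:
M(b) = 17/3 - b/3 (M(b) = -((b - 110) + 93)/3 = -((-110 + b) + 93)/3 = -(-17 + b)/3 = 17/3 - b/3)
302625 + M(12*(-44)) = 302625 + (17/3 - 4*(-44)) = 302625 + (17/3 - ⅓*(-528)) = 302625 + (17/3 + 176) = 302625 + 545/3 = 908420/3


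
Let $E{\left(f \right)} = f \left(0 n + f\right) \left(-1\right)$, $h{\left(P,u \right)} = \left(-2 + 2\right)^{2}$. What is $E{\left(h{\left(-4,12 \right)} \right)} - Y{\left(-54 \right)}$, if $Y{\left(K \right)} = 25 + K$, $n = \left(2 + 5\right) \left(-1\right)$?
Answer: $29$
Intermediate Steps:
$n = -7$ ($n = 7 \left(-1\right) = -7$)
$h{\left(P,u \right)} = 0$ ($h{\left(P,u \right)} = 0^{2} = 0$)
$E{\left(f \right)} = - f^{2}$ ($E{\left(f \right)} = f \left(0 \left(-7\right) + f\right) \left(-1\right) = f \left(0 + f\right) \left(-1\right) = f f \left(-1\right) = f^{2} \left(-1\right) = - f^{2}$)
$E{\left(h{\left(-4,12 \right)} \right)} - Y{\left(-54 \right)} = - 0^{2} - \left(25 - 54\right) = \left(-1\right) 0 - -29 = 0 + 29 = 29$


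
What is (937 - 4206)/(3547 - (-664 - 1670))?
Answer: -3269/5881 ≈ -0.55586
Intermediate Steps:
(937 - 4206)/(3547 - (-664 - 1670)) = -3269/(3547 - 1*(-2334)) = -3269/(3547 + 2334) = -3269/5881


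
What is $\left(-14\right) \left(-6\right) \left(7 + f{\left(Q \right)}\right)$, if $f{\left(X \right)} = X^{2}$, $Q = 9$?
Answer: $7392$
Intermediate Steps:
$\left(-14\right) \left(-6\right) \left(7 + f{\left(Q \right)}\right) = \left(-14\right) \left(-6\right) \left(7 + 9^{2}\right) = 84 \left(7 + 81\right) = 84 \cdot 88 = 7392$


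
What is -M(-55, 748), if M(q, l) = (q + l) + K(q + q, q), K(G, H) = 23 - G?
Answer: -826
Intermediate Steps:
M(q, l) = 23 + l - q (M(q, l) = (q + l) + (23 - (q + q)) = (l + q) + (23 - 2*q) = 23 + l - q)
-M(-55, 748) = -(23 + 748 - 1*(-55)) = -(23 + 748 + 55) = -1*826 = -826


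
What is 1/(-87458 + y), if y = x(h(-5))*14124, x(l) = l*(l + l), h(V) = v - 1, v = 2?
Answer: -1/59210 ≈ -1.6889e-5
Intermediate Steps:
h(V) = 1 (h(V) = 2 - 1 = 1)
x(l) = 2*l² (x(l) = l*(2*l) = 2*l²)
y = 28248 (y = (2*1²)*14124 = (2*1)*14124 = 2*14124 = 28248)
1/(-87458 + y) = 1/(-87458 + 28248) = 1/(-59210) = -1/59210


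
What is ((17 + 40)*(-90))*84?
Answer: -430920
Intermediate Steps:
((17 + 40)*(-90))*84 = (57*(-90))*84 = -5130*84 = -430920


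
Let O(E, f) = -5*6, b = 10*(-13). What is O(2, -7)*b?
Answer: 3900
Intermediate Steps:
b = -130
O(E, f) = -30
O(2, -7)*b = -30*(-130) = 3900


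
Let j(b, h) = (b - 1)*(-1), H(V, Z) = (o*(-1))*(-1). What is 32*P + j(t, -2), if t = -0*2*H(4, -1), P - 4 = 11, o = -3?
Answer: 481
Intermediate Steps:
P = 15 (P = 4 + 11 = 15)
H(V, Z) = -3 (H(V, Z) = -3*(-1)*(-1) = 3*(-1) = -3)
t = 0 (t = -0*2*(-3) = -0*(-3) = -1*0 = 0)
j(b, h) = 1 - b (j(b, h) = (-1 + b)*(-1) = 1 - b)
32*P + j(t, -2) = 32*15 + (1 - 1*0) = 480 + (1 + 0) = 480 + 1 = 481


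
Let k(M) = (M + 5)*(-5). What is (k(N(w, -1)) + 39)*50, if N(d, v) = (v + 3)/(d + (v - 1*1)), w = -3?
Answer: 800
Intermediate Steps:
N(d, v) = (3 + v)/(-1 + d + v) (N(d, v) = (3 + v)/(d + (v - 1)) = (3 + v)/(d + (-1 + v)) = (3 + v)/(-1 + d + v))
k(M) = -25 - 5*M (k(M) = (5 + M)*(-5) = -25 - 5*M)
(k(N(w, -1)) + 39)*50 = ((-25 - 5*(3 - 1)/(-1 - 3 - 1)) + 39)*50 = ((-25 - 5*2/(-5)) + 39)*50 = ((-25 - (-1)*2) + 39)*50 = ((-25 - 5*(-⅖)) + 39)*50 = ((-25 + 2) + 39)*50 = (-23 + 39)*50 = 16*50 = 800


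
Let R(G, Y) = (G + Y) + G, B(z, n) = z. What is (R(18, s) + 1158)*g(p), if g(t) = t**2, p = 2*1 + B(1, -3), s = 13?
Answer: 10863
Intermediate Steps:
R(G, Y) = Y + 2*G
p = 3 (p = 2*1 + 1 = 2 + 1 = 3)
(R(18, s) + 1158)*g(p) = ((13 + 2*18) + 1158)*3**2 = ((13 + 36) + 1158)*9 = (49 + 1158)*9 = 1207*9 = 10863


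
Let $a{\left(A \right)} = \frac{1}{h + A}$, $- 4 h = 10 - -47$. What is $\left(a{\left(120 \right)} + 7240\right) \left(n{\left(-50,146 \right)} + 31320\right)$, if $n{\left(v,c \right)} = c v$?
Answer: $\frac{73561826480}{423} \approx 1.739 \cdot 10^{8}$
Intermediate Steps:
$h = - \frac{57}{4}$ ($h = - \frac{10 - -47}{4} = - \frac{10 + 47}{4} = \left(- \frac{1}{4}\right) 57 = - \frac{57}{4} \approx -14.25$)
$a{\left(A \right)} = \frac{1}{- \frac{57}{4} + A}$
$\left(a{\left(120 \right)} + 7240\right) \left(n{\left(-50,146 \right)} + 31320\right) = \left(\frac{4}{-57 + 4 \cdot 120} + 7240\right) \left(146 \left(-50\right) + 31320\right) = \left(\frac{4}{-57 + 480} + 7240\right) \left(-7300 + 31320\right) = \left(\frac{4}{423} + 7240\right) 24020 = \frac{3062524}{423} \cdot 24020 = \frac{73561826480}{423}$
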